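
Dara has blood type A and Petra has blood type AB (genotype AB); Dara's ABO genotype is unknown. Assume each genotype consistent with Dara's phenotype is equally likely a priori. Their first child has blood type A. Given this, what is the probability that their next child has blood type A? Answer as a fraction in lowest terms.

Possible genotypes: Dara ∈ {AA, AO}; Petra ∈ {AB}.
Weight each parental genotype pair by prior × P(type-A child):
  AA × AB: posterior weight 1/2; P(next child type A) = 1/2.
  AO × AB: posterior weight 1/2; P(next child type A) = 1/2.
Weighted sum = 1/2.

1/2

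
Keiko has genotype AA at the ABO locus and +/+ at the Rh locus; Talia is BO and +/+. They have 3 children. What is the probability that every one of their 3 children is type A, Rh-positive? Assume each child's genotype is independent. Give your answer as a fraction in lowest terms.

1/8

ABO cross AA × BO → 1/2 A, 1/2 AB.
Rh cross +/+ × +/+ → 1 Rh+; so P(type A, Rh-positive) = 1/2 × 1 = 1/2 per child.
All 3 independent: (1/2)^3 = 1/8.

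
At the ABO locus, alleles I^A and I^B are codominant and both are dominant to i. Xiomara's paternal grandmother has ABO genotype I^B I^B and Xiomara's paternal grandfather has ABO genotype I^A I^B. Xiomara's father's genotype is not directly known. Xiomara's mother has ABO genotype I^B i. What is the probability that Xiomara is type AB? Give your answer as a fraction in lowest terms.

1/8

Xiomara's father's ABO genotype from I^B I^B × I^A I^B: 1/2 I^A I^B, 1/2 I^B I^B.
Crossing each possibility with the mother I^B i and summing P(type AB): 1/2·1/4 + 1/2·0 = 1/8.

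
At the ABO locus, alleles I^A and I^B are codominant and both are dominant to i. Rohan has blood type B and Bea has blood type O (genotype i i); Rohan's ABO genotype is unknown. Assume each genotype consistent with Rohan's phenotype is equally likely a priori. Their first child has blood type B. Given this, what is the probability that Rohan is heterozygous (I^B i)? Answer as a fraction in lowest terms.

Possible genotypes: Rohan ∈ {I^B I^B, I^B i}; Bea ∈ {i i}.
Weight each parental genotype pair by prior × P(type-B child):
  I^B I^B × i i: posterior weight 2/3.
  I^B i × i i: posterior weight 1/3.
Sum the posterior weight over pairs where Rohan is I^B i: 1/3.

1/3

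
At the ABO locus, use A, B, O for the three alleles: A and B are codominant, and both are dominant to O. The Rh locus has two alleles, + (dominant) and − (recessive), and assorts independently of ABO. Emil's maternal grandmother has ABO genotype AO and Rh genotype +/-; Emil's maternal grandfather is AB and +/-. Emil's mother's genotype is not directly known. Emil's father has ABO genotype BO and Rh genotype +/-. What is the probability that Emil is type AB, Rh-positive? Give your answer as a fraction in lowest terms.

Emil's mother's ABO genotype from AO × AB: 1/4 AA, 1/4 AB, 1/4 AO, 1/4 BO.
Crossing each possibility with the father BO and summing P(type AB): 1/4·1/2 + 1/4·1/4 + 1/4·1/4 + 1/4·0 = 1/4.
Similarly for Rh via the mother's Rh distribution: P(Rh+) = 3/4.
Independent loci: 1/4 × 3/4 = 3/16.

3/16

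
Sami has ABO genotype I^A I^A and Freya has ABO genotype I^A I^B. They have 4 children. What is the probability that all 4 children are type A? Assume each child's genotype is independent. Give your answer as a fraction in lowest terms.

1/16

ABO cross I^A I^A × I^A I^B → 1/2 A, 1/2 AB.
So P(type A) = 1/2 per child.
All 4 independent: (1/2)^4 = 1/16.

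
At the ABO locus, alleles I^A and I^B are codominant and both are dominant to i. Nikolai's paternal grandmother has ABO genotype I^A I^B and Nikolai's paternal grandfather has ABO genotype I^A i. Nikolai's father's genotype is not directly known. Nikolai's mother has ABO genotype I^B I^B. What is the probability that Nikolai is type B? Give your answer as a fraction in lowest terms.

1/2

Nikolai's father's ABO genotype from I^A I^B × I^A i: 1/4 I^A I^A, 1/4 I^A I^B, 1/4 I^A i, 1/4 I^B i.
Crossing each possibility with the mother I^B I^B and summing P(type B): 1/4·0 + 1/4·1/2 + 1/4·1/2 + 1/4·1 = 1/2.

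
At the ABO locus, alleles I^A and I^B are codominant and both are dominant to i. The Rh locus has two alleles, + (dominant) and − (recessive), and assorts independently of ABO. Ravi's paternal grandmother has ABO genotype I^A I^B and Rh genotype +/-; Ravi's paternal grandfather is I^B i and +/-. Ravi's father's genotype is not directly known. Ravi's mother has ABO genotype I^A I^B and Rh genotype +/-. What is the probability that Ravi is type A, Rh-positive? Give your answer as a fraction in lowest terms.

3/16

Ravi's father's ABO genotype from I^A I^B × I^B i: 1/4 I^A I^B, 1/4 I^A i, 1/4 I^B I^B, 1/4 I^B i.
Crossing each possibility with the mother I^A I^B and summing P(type A): 1/4·1/4 + 1/4·1/2 + 1/4·0 + 1/4·1/4 = 1/4.
Similarly for Rh via the father's Rh distribution: P(Rh+) = 3/4.
Independent loci: 1/4 × 3/4 = 3/16.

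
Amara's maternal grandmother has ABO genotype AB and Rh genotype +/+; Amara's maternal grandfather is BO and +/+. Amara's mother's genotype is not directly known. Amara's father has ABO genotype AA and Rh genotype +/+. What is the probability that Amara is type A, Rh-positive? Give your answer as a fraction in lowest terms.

1/2

Amara's mother's ABO genotype from AB × BO: 1/4 AB, 1/4 AO, 1/4 BB, 1/4 BO.
Crossing each possibility with the father AA and summing P(type A): 1/4·1/2 + 1/4·1 + 1/4·0 + 1/4·1/2 = 1/2.
Similarly for Rh via the mother's Rh distribution: P(Rh+) = 1.
Independent loci: 1/2 × 1 = 1/2.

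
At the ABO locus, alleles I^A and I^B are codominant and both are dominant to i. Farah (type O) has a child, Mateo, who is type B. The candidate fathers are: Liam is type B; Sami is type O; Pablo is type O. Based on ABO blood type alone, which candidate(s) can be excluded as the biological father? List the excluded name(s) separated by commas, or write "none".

Sami, Pablo

A candidate is excluded only if no genotype consistent with his phenotype could produce a type B child with a type O mother.
Sami (type O): no genotype consistent with that phenotype can produce a type-B child with a type-O mother.
Pablo (type O): no genotype consistent with that phenotype can produce a type-B child with a type-O mother.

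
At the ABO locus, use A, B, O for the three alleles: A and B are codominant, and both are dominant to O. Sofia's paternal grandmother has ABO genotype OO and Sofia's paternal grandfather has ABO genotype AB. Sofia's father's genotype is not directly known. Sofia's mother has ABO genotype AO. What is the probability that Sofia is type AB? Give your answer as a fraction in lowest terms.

Sofia's father's ABO genotype from OO × AB: 1/2 AO, 1/2 BO.
Crossing each possibility with the mother AO and summing P(type AB): 1/2·0 + 1/2·1/4 = 1/8.

1/8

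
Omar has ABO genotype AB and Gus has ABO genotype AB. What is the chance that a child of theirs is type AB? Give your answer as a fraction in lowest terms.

1/2

ABO cross AB × AB → offspring phenotypes: 1/4 A, 1/4 B, 1/2 AB.
So P(type AB) = 1/2.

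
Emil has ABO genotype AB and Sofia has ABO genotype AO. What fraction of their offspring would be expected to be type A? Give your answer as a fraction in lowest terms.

ABO cross AB × AO → offspring phenotypes: 1/2 A, 1/4 B, 1/4 AB.
So P(type A) = 1/2.

1/2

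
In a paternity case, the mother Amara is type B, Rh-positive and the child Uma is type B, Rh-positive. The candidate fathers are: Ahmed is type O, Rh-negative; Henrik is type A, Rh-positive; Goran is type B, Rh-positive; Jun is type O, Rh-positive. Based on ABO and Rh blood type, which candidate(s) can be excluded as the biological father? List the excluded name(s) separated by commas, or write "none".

A candidate is excluded only if no genotype consistent with his phenotype could produce a type B, Rh-positive child with a type B, Rh-positive mother.
Every candidate has at least one consistent genotype combination, so none can be excluded.

none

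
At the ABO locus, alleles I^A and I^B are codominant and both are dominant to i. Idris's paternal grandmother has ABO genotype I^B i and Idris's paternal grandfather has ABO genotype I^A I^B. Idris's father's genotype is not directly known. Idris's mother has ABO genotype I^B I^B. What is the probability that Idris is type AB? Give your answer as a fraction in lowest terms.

1/4

Idris's father's ABO genotype from I^B i × I^A I^B: 1/4 I^A I^B, 1/4 I^A i, 1/4 I^B I^B, 1/4 I^B i.
Crossing each possibility with the mother I^B I^B and summing P(type AB): 1/4·1/2 + 1/4·1/2 + 1/4·0 + 1/4·0 = 1/4.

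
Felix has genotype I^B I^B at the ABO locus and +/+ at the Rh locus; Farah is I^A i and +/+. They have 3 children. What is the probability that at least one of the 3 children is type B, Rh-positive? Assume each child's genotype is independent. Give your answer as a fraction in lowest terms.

7/8

ABO cross I^B I^B × I^A i → 1/2 B, 1/2 AB.
Rh cross +/+ × +/+ → 1 Rh+; so P(type B, Rh-positive) = 1/2 × 1 = 1/2 per child.
P(none) = (1/2)^3 = 1/8; P(at least one) = 1 − 1/8 = 7/8.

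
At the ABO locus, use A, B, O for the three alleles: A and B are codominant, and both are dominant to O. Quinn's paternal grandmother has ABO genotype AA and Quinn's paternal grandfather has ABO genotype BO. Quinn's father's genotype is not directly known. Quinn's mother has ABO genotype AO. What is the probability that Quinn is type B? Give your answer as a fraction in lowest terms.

Quinn's father's ABO genotype from AA × BO: 1/2 AB, 1/2 AO.
Crossing each possibility with the mother AO and summing P(type B): 1/2·1/4 + 1/2·0 = 1/8.

1/8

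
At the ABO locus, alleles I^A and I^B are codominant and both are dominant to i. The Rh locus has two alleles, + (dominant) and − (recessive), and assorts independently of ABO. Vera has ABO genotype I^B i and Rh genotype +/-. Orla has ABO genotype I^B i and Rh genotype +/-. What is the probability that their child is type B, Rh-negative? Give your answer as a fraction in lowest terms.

ABO cross I^B i × I^B i → offspring phenotypes: 1/4 O, 3/4 B.
Rh cross +/- × +/- → 3/4 Rh+, 1/4 Rh-.
Independent loci: P(type B, Rh-negative) = 3/4 × 1/4 = 3/16.

3/16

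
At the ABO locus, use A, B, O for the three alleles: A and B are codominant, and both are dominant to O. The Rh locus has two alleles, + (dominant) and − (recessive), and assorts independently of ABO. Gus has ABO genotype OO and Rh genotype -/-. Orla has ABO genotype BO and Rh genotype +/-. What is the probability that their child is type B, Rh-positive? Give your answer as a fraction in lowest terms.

ABO cross OO × BO → offspring phenotypes: 1/2 O, 1/2 B.
Rh cross -/- × +/- → 1/2 Rh+, 1/2 Rh-.
Independent loci: P(type B, Rh-positive) = 1/2 × 1/2 = 1/4.

1/4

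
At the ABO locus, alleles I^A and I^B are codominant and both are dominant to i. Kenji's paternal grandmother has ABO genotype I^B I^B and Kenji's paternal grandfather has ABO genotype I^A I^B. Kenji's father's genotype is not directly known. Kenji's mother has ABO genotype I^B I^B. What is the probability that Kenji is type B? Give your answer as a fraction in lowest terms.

Kenji's father's ABO genotype from I^B I^B × I^A I^B: 1/2 I^A I^B, 1/2 I^B I^B.
Crossing each possibility with the mother I^B I^B and summing P(type B): 1/2·1/2 + 1/2·1 = 3/4.

3/4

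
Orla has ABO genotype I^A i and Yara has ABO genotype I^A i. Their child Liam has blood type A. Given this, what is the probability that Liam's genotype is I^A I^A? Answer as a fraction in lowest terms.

Cross I^A i × I^A i → 1/4 I^A I^A, 1/2 I^A i, 1/4 i i.
Type-A genotypes among offspring: I^A I^A (1/4), I^A i (1/2); total 3/4.
P(I^A I^A | type A) = (1/4) / (3/4) = 1/3.

1/3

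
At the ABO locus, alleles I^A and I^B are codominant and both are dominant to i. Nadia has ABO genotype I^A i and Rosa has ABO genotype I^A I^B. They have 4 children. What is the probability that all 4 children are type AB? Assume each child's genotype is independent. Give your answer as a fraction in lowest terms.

1/256

ABO cross I^A i × I^A I^B → 1/2 A, 1/4 B, 1/4 AB.
So P(type AB) = 1/4 per child.
All 4 independent: (1/4)^4 = 1/256.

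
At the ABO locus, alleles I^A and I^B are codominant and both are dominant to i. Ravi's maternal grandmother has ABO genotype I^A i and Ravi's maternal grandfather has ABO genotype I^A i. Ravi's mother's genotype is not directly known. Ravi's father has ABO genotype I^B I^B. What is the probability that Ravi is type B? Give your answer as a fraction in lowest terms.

1/2

Ravi's mother's ABO genotype from I^A i × I^A i: 1/4 I^A I^A, 1/2 I^A i, 1/4 i i.
Crossing each possibility with the father I^B I^B and summing P(type B): 1/4·0 + 1/2·1/2 + 1/4·1 = 1/2.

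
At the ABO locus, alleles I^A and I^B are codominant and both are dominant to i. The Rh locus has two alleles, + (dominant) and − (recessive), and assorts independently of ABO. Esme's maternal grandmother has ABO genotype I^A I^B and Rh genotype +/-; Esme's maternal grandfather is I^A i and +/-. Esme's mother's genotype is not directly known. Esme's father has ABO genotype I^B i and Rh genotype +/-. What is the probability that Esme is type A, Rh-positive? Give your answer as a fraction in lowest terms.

3/16

Esme's mother's ABO genotype from I^A I^B × I^A i: 1/4 I^A I^A, 1/4 I^A I^B, 1/4 I^A i, 1/4 I^B i.
Crossing each possibility with the father I^B i and summing P(type A): 1/4·1/2 + 1/4·1/4 + 1/4·1/4 + 1/4·0 = 1/4.
Similarly for Rh via the mother's Rh distribution: P(Rh+) = 3/4.
Independent loci: 1/4 × 3/4 = 3/16.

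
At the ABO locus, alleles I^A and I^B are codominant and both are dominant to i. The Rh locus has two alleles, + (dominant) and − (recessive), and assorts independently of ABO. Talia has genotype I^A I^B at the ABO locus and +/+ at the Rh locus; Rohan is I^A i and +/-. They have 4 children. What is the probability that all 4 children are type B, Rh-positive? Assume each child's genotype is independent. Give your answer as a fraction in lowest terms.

ABO cross I^A I^B × I^A i → 1/2 A, 1/4 B, 1/4 AB.
Rh cross +/+ × +/- → 1 Rh+; so P(type B, Rh-positive) = 1/4 × 1 = 1/4 per child.
All 4 independent: (1/4)^4 = 1/256.

1/256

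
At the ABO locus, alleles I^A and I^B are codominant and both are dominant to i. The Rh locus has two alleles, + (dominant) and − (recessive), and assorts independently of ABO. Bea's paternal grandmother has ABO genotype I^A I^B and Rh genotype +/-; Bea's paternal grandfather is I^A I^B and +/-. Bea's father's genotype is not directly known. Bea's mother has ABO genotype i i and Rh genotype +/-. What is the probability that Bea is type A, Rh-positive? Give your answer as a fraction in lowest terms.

Bea's father's ABO genotype from I^A I^B × I^A I^B: 1/4 I^A I^A, 1/2 I^A I^B, 1/4 I^B I^B.
Crossing each possibility with the mother i i and summing P(type A): 1/4·1 + 1/2·1/2 + 1/4·0 = 1/2.
Similarly for Rh via the father's Rh distribution: P(Rh+) = 3/4.
Independent loci: 1/2 × 3/4 = 3/8.

3/8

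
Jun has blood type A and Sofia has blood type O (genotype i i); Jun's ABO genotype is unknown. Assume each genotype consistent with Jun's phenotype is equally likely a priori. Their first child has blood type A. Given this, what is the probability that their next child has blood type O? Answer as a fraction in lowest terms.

1/6

Possible genotypes: Jun ∈ {I^A I^A, I^A i}; Sofia ∈ {i i}.
Weight each parental genotype pair by prior × P(type-A child):
  I^A I^A × i i: posterior weight 2/3; P(next child type O) = 0.
  I^A i × i i: posterior weight 1/3; P(next child type O) = 1/2.
Weighted sum = 1/6.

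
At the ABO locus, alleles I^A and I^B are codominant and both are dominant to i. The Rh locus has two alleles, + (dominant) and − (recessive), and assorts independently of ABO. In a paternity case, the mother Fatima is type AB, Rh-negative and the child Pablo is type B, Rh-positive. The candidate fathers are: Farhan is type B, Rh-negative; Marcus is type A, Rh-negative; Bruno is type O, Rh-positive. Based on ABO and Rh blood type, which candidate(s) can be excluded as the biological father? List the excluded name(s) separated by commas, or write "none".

Farhan, Marcus

A candidate is excluded only if no genotype consistent with his phenotype could produce a type B, Rh-positive child with a type AB, Rh-negative mother.
Farhan (type B, Rh-): no genotype consistent with that phenotype can produce a type-B Rh+ child with a type-AB mother.
Marcus (type A, Rh-): no genotype consistent with that phenotype can produce a type-B Rh+ child with a type-AB mother.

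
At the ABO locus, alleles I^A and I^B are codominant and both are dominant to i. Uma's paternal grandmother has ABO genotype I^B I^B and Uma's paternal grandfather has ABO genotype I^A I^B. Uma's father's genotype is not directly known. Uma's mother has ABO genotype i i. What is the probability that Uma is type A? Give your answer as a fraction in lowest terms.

Uma's father's ABO genotype from I^B I^B × I^A I^B: 1/2 I^A I^B, 1/2 I^B I^B.
Crossing each possibility with the mother i i and summing P(type A): 1/2·1/2 + 1/2·0 = 1/4.

1/4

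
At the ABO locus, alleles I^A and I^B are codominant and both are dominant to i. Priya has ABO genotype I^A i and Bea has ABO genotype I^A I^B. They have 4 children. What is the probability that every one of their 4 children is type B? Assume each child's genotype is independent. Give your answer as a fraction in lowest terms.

ABO cross I^A i × I^A I^B → 1/2 A, 1/4 B, 1/4 AB.
So P(type B) = 1/4 per child.
All 4 independent: (1/4)^4 = 1/256.

1/256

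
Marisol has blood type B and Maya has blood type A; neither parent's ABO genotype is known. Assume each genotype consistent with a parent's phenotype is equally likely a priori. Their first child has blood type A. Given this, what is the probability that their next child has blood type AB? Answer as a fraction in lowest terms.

Possible genotypes: Marisol ∈ {I^B I^B, I^B i}; Maya ∈ {I^A I^A, I^A i}.
Weight each parental genotype pair by prior × P(type-A child):
  I^B i × I^A I^A: posterior weight 2/3; P(next child type AB) = 1/2.
  I^B i × I^A i: posterior weight 1/3; P(next child type AB) = 1/4.
Weighted sum = 5/12.

5/12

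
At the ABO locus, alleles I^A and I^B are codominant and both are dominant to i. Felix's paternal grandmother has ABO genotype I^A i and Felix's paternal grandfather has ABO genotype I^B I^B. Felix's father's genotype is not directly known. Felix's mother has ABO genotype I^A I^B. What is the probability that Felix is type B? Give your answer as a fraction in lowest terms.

Felix's father's ABO genotype from I^A i × I^B I^B: 1/2 I^A I^B, 1/2 I^B i.
Crossing each possibility with the mother I^A I^B and summing P(type B): 1/2·1/4 + 1/2·1/2 = 3/8.

3/8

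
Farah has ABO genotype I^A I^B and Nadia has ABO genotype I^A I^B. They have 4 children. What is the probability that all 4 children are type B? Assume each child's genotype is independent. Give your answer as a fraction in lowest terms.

1/256

ABO cross I^A I^B × I^A I^B → 1/4 A, 1/4 B, 1/2 AB.
So P(type B) = 1/4 per child.
All 4 independent: (1/4)^4 = 1/256.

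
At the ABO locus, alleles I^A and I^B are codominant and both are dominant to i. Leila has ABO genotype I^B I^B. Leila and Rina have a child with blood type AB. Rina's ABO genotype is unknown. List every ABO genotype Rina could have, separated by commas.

For each candidate genotype of Rina, check whether crossing it with I^B I^B can produce every observed child phenotype.
  I^A I^A → possible child types {AB} ✓
  I^A I^B → possible child types {B, AB} ✓
  I^A i → possible child types {B, AB} ✓
  I^B I^B → possible child types {B} ✗
  I^B i → possible child types {B} ✗
  i i → possible child types {B} ✗

I^A I^A, I^A I^B, I^A i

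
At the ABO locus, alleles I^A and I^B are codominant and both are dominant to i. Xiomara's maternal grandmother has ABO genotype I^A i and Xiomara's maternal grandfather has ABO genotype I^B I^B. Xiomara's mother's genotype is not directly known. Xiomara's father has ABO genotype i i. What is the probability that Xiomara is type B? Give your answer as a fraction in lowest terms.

1/2

Xiomara's mother's ABO genotype from I^A i × I^B I^B: 1/2 I^A I^B, 1/2 I^B i.
Crossing each possibility with the father i i and summing P(type B): 1/2·1/2 + 1/2·1/2 = 1/2.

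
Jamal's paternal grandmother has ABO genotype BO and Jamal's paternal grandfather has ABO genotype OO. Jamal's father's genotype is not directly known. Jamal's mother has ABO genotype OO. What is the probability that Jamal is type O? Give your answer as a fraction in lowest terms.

Jamal's father's ABO genotype from BO × OO: 1/2 BO, 1/2 OO.
Crossing each possibility with the mother OO and summing P(type O): 1/2·1/2 + 1/2·1 = 3/4.

3/4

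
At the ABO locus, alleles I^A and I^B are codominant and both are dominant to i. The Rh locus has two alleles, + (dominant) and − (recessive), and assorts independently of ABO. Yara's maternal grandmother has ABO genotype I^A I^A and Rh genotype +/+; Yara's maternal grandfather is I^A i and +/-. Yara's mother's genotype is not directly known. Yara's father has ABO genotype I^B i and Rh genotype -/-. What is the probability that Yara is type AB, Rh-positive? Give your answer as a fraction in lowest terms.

9/32

Yara's mother's ABO genotype from I^A I^A × I^A i: 1/2 I^A I^A, 1/2 I^A i.
Crossing each possibility with the father I^B i and summing P(type AB): 1/2·1/2 + 1/2·1/4 = 3/8.
Similarly for Rh via the mother's Rh distribution: P(Rh+) = 3/4.
Independent loci: 3/8 × 3/4 = 9/32.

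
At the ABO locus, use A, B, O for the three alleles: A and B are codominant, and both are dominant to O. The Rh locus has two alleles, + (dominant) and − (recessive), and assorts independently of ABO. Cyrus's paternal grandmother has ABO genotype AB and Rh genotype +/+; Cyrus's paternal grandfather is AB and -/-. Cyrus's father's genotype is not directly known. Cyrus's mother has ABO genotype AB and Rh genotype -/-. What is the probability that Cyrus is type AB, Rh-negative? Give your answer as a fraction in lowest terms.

Cyrus's father's ABO genotype from AB × AB: 1/4 AA, 1/2 AB, 1/4 BB.
Crossing each possibility with the mother AB and summing P(type AB): 1/4·1/2 + 1/2·1/2 + 1/4·1/2 = 1/2.
Similarly for Rh via the father's Rh distribution: P(Rh-) = 1/2.
Independent loci: 1/2 × 1/2 = 1/4.

1/4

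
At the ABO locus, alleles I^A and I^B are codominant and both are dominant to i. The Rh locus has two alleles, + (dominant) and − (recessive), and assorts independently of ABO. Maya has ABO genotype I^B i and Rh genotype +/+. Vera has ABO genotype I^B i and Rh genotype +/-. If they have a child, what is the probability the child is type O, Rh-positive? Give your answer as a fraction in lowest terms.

ABO cross I^B i × I^B i → offspring phenotypes: 1/4 O, 3/4 B.
Rh cross +/+ × +/- → 1 Rh+.
Independent loci: P(type O, Rh-positive) = 1/4 × 1 = 1/4.

1/4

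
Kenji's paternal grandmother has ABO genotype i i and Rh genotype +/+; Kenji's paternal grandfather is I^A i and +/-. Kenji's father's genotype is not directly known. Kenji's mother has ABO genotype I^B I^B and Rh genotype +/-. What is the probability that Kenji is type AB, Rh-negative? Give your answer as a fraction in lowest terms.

Kenji's father's ABO genotype from i i × I^A i: 1/2 I^A i, 1/2 i i.
Crossing each possibility with the mother I^B I^B and summing P(type AB): 1/2·1/2 + 1/2·0 = 1/4.
Similarly for Rh via the father's Rh distribution: P(Rh-) = 1/8.
Independent loci: 1/4 × 1/8 = 1/32.

1/32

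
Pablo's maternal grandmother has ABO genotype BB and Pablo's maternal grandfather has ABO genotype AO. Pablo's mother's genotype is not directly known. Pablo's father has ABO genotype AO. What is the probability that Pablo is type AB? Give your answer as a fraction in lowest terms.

1/4

Pablo's mother's ABO genotype from BB × AO: 1/2 AB, 1/2 BO.
Crossing each possibility with the father AO and summing P(type AB): 1/2·1/4 + 1/2·1/4 = 1/4.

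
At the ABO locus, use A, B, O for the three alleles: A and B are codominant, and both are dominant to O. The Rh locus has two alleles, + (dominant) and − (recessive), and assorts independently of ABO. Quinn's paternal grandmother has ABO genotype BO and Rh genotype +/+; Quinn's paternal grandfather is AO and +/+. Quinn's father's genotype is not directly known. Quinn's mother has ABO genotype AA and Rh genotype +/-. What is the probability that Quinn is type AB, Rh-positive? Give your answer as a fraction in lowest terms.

Quinn's father's ABO genotype from BO × AO: 1/4 AB, 1/4 AO, 1/4 BO, 1/4 OO.
Crossing each possibility with the mother AA and summing P(type AB): 1/4·1/2 + 1/4·0 + 1/4·1/2 + 1/4·0 = 1/4.
Similarly for Rh via the father's Rh distribution: P(Rh+) = 1.
Independent loci: 1/4 × 1 = 1/4.

1/4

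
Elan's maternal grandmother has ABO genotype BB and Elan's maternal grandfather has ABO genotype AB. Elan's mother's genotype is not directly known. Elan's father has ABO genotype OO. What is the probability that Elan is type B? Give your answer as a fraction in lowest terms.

3/4

Elan's mother's ABO genotype from BB × AB: 1/2 AB, 1/2 BB.
Crossing each possibility with the father OO and summing P(type B): 1/2·1/2 + 1/2·1 = 3/4.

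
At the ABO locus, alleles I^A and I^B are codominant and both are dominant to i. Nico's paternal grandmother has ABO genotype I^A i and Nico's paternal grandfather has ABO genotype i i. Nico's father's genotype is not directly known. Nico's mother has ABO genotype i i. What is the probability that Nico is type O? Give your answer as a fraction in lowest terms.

3/4

Nico's father's ABO genotype from I^A i × i i: 1/2 I^A i, 1/2 i i.
Crossing each possibility with the mother i i and summing P(type O): 1/2·1/2 + 1/2·1 = 3/4.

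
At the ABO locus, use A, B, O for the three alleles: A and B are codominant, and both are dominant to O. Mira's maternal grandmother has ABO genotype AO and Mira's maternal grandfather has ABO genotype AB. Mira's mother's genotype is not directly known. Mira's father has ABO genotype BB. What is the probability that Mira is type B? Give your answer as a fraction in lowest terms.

1/2

Mira's mother's ABO genotype from AO × AB: 1/4 AA, 1/4 AB, 1/4 AO, 1/4 BO.
Crossing each possibility with the father BB and summing P(type B): 1/4·0 + 1/4·1/2 + 1/4·1/2 + 1/4·1 = 1/2.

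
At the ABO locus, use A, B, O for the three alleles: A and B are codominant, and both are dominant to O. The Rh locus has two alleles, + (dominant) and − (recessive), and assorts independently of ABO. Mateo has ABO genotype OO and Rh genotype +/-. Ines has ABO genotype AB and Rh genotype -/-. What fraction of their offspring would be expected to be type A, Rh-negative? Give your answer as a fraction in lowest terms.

ABO cross OO × AB → offspring phenotypes: 1/2 A, 1/2 B.
Rh cross +/- × -/- → 1/2 Rh+, 1/2 Rh-.
Independent loci: P(type A, Rh-negative) = 1/2 × 1/2 = 1/4.

1/4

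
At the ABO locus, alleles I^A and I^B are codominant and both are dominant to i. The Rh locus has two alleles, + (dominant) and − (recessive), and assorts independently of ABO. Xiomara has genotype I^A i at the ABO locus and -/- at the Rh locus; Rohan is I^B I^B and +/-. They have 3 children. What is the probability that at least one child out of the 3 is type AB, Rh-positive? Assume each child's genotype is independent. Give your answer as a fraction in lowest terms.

ABO cross I^A i × I^B I^B → 1/2 B, 1/2 AB.
Rh cross -/- × +/- → 1/2 Rh+, 1/2 Rh-; so P(type AB, Rh-positive) = 1/2 × 1/2 = 1/4 per child.
P(none) = (3/4)^3 = 27/64; P(at least one) = 1 − 27/64 = 37/64.

37/64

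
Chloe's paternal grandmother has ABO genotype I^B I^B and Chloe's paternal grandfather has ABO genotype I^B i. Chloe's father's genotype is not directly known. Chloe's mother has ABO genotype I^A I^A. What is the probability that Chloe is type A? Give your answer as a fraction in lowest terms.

1/4

Chloe's father's ABO genotype from I^B I^B × I^B i: 1/2 I^B I^B, 1/2 I^B i.
Crossing each possibility with the mother I^A I^A and summing P(type A): 1/2·0 + 1/2·1/2 = 1/4.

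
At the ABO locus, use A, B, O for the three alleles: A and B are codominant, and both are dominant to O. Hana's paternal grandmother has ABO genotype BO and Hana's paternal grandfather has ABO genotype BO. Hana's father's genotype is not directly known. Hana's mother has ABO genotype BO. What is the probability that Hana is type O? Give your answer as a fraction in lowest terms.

Hana's father's ABO genotype from BO × BO: 1/4 BB, 1/2 BO, 1/4 OO.
Crossing each possibility with the mother BO and summing P(type O): 1/4·0 + 1/2·1/4 + 1/4·1/2 = 1/4.

1/4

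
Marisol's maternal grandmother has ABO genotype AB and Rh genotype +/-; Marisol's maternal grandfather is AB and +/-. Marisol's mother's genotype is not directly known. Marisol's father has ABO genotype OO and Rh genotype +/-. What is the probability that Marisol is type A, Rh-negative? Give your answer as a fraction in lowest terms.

1/8

Marisol's mother's ABO genotype from AB × AB: 1/4 AA, 1/2 AB, 1/4 BB.
Crossing each possibility with the father OO and summing P(type A): 1/4·1 + 1/2·1/2 + 1/4·0 = 1/2.
Similarly for Rh via the mother's Rh distribution: P(Rh-) = 1/4.
Independent loci: 1/2 × 1/4 = 1/8.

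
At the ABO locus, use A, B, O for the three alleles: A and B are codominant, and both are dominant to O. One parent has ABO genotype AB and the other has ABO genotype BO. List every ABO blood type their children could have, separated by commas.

A, B, AB

Gametes from AB × BO give offspring ABO genotypes AB, AO, BB, BO, i.e. phenotypes A, B, AB.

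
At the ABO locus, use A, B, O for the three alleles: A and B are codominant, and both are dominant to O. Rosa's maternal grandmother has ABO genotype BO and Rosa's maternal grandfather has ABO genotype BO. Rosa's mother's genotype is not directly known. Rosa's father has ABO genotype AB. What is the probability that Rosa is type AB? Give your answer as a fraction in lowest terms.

Rosa's mother's ABO genotype from BO × BO: 1/4 BB, 1/2 BO, 1/4 OO.
Crossing each possibility with the father AB and summing P(type AB): 1/4·1/2 + 1/2·1/4 + 1/4·0 = 1/4.

1/4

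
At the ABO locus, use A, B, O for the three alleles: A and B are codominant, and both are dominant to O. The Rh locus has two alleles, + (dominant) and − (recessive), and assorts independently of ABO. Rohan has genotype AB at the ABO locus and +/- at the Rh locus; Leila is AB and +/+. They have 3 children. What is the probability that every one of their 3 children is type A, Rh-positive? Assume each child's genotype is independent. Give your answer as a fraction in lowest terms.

ABO cross AB × AB → 1/4 A, 1/4 B, 1/2 AB.
Rh cross +/- × +/+ → 1 Rh+; so P(type A, Rh-positive) = 1/4 × 1 = 1/4 per child.
All 3 independent: (1/4)^3 = 1/64.

1/64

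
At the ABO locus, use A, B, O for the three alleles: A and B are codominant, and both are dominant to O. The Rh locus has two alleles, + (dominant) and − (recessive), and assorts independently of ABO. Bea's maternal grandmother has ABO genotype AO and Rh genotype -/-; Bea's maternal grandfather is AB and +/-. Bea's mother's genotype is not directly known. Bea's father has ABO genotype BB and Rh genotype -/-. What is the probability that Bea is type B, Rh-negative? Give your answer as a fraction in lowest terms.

3/8

Bea's mother's ABO genotype from AO × AB: 1/4 AA, 1/4 AB, 1/4 AO, 1/4 BO.
Crossing each possibility with the father BB and summing P(type B): 1/4·0 + 1/4·1/2 + 1/4·1/2 + 1/4·1 = 1/2.
Similarly for Rh via the mother's Rh distribution: P(Rh-) = 3/4.
Independent loci: 1/2 × 3/4 = 3/8.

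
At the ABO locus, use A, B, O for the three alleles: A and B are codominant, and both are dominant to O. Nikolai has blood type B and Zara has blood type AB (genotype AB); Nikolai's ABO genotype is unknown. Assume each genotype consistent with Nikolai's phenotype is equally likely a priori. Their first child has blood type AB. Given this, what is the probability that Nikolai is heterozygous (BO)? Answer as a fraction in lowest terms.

1/3

Possible genotypes: Nikolai ∈ {BB, BO}; Zara ∈ {AB}.
Weight each parental genotype pair by prior × P(type-AB child):
  BB × AB: posterior weight 2/3.
  BO × AB: posterior weight 1/3.
Sum the posterior weight over pairs where Nikolai is BO: 1/3.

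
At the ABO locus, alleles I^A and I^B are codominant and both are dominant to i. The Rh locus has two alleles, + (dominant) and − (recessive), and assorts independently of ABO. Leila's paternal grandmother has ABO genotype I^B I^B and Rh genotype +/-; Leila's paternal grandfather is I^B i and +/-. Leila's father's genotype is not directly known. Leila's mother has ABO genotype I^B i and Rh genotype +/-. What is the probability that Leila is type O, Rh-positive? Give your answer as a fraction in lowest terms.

Leila's father's ABO genotype from I^B I^B × I^B i: 1/2 I^B I^B, 1/2 I^B i.
Crossing each possibility with the mother I^B i and summing P(type O): 1/2·0 + 1/2·1/4 = 1/8.
Similarly for Rh via the father's Rh distribution: P(Rh+) = 3/4.
Independent loci: 1/8 × 3/4 = 3/32.

3/32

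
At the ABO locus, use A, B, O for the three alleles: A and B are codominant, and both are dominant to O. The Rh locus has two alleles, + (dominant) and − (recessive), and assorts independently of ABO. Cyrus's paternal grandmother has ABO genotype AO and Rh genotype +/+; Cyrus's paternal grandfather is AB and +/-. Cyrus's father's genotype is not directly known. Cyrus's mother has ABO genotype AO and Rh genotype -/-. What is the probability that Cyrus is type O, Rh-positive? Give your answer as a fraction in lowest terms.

Cyrus's father's ABO genotype from AO × AB: 1/4 AA, 1/4 AB, 1/4 AO, 1/4 BO.
Crossing each possibility with the mother AO and summing P(type O): 1/4·0 + 1/4·0 + 1/4·1/4 + 1/4·1/4 = 1/8.
Similarly for Rh via the father's Rh distribution: P(Rh+) = 3/4.
Independent loci: 1/8 × 3/4 = 3/32.

3/32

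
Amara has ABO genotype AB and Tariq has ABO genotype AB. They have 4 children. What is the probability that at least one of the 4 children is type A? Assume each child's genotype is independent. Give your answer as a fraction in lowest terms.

175/256

ABO cross AB × AB → 1/4 A, 1/4 B, 1/2 AB.
So P(type A) = 1/4 per child.
P(none) = (3/4)^4 = 81/256; P(at least one) = 1 − 81/256 = 175/256.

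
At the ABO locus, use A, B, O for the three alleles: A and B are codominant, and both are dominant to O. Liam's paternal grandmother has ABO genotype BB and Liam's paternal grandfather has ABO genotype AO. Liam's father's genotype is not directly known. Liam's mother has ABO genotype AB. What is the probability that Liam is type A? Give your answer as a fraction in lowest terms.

Liam's father's ABO genotype from BB × AO: 1/2 AB, 1/2 BO.
Crossing each possibility with the mother AB and summing P(type A): 1/2·1/4 + 1/2·1/4 = 1/4.

1/4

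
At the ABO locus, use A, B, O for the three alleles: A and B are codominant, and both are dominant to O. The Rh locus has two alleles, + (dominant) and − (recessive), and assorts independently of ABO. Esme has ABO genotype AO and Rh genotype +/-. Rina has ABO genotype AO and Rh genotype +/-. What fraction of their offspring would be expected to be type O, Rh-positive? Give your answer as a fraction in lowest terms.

ABO cross AO × AO → offspring phenotypes: 1/4 O, 3/4 A.
Rh cross +/- × +/- → 3/4 Rh+, 1/4 Rh-.
Independent loci: P(type O, Rh-positive) = 1/4 × 3/4 = 3/16.

3/16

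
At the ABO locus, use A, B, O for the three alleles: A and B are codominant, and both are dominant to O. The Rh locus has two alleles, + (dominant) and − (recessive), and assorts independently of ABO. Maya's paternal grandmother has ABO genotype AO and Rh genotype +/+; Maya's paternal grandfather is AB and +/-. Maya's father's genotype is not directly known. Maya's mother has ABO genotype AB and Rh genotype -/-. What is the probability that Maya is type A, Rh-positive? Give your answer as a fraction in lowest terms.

Maya's father's ABO genotype from AO × AB: 1/4 AA, 1/4 AB, 1/4 AO, 1/4 BO.
Crossing each possibility with the mother AB and summing P(type A): 1/4·1/2 + 1/4·1/4 + 1/4·1/2 + 1/4·1/4 = 3/8.
Similarly for Rh via the father's Rh distribution: P(Rh+) = 3/4.
Independent loci: 3/8 × 3/4 = 9/32.

9/32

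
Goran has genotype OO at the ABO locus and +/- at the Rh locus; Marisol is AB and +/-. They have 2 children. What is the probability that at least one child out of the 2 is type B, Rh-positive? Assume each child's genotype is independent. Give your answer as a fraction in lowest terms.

ABO cross OO × AB → 1/2 A, 1/2 B.
Rh cross +/- × +/- → 3/4 Rh+, 1/4 Rh-; so P(type B, Rh-positive) = 1/2 × 3/4 = 3/8 per child.
P(none) = (5/8)^2 = 25/64; P(at least one) = 1 − 25/64 = 39/64.

39/64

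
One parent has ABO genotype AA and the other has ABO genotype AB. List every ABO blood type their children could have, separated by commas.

A, AB

Gametes from AA × AB give offspring ABO genotypes AA, AB, i.e. phenotypes A, AB.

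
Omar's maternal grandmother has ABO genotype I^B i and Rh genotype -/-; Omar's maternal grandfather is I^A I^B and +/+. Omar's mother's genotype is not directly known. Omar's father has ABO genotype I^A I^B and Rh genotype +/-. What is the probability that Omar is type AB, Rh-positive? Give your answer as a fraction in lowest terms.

Omar's mother's ABO genotype from I^B i × I^A I^B: 1/4 I^A I^B, 1/4 I^A i, 1/4 I^B I^B, 1/4 I^B i.
Crossing each possibility with the father I^A I^B and summing P(type AB): 1/4·1/2 + 1/4·1/4 + 1/4·1/2 + 1/4·1/4 = 3/8.
Similarly for Rh via the mother's Rh distribution: P(Rh+) = 3/4.
Independent loci: 3/8 × 3/4 = 9/32.

9/32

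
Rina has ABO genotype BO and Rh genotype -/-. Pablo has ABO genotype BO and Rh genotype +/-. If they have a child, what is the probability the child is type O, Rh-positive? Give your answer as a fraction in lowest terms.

1/8

ABO cross BO × BO → offspring phenotypes: 1/4 O, 3/4 B.
Rh cross -/- × +/- → 1/2 Rh+, 1/2 Rh-.
Independent loci: P(type O, Rh-positive) = 1/4 × 1/2 = 1/8.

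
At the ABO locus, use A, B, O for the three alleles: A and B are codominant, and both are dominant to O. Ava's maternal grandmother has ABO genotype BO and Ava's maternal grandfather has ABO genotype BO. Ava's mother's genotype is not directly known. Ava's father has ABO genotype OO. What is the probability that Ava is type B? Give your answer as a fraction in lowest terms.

Ava's mother's ABO genotype from BO × BO: 1/4 BB, 1/2 BO, 1/4 OO.
Crossing each possibility with the father OO and summing P(type B): 1/4·1 + 1/2·1/2 + 1/4·0 = 1/2.

1/2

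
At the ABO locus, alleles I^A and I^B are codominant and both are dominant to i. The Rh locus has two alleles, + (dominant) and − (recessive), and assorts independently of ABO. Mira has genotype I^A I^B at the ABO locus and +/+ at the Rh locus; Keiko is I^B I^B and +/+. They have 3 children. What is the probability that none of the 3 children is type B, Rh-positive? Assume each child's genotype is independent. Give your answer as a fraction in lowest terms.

1/8

ABO cross I^A I^B × I^B I^B → 1/2 B, 1/2 AB.
Rh cross +/+ × +/+ → 1 Rh+; so P(type B, Rh-positive) = 1/2 × 1 = 1/2 per child.
P(not type B, Rh-positive) = 1/2 for one child; (1/2)^3 = 1/8.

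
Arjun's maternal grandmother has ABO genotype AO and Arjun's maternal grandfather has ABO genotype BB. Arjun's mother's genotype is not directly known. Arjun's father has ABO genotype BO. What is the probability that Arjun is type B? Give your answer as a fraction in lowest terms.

5/8

Arjun's mother's ABO genotype from AO × BB: 1/2 AB, 1/2 BO.
Crossing each possibility with the father BO and summing P(type B): 1/2·1/2 + 1/2·3/4 = 5/8.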